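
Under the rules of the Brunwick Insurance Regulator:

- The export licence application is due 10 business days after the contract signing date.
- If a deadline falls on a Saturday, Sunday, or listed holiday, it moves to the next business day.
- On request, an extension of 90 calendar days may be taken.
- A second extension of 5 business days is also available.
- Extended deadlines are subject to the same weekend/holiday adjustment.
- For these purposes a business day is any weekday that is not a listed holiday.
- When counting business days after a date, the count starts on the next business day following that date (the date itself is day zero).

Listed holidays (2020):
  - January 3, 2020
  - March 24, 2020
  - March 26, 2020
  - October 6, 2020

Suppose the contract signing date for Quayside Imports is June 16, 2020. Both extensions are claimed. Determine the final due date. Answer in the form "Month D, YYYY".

10 business days after June 16, 2020, excluding weekends and holidays, is June 30, 2020.
June 30, 2020 falls on a Tuesday, which is a business day, so no adjustment is needed.
With the 90-day extension, June 30, 2020 becomes September 28, 2020.
September 28, 2020 (Monday) is already a business day.
The 5-business-day extension runs from September 28, 2020 to October 5, 2020.
October 5, 2020 (Monday) is already a business day.
The final due date is October 5, 2020.

October 5, 2020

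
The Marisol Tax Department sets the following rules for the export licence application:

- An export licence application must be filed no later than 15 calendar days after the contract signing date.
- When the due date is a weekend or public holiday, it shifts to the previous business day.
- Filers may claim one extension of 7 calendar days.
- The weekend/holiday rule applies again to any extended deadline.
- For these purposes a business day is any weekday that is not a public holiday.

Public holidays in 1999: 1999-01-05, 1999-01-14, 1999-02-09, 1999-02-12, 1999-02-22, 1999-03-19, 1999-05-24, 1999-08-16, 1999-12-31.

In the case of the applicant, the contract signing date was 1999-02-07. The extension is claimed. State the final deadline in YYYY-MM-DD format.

1999-02-26

Adding 15 calendar days to 1999-02-07 gives 1999-02-22.
1999-02-22 is a listed holiday; the preceding business day is 1999-02-19 (Friday).
With the 7-day extension, 1999-02-19 becomes 1999-02-26.
1999-02-26 (Friday) is already a business day.
So the filing is due 1999-02-26.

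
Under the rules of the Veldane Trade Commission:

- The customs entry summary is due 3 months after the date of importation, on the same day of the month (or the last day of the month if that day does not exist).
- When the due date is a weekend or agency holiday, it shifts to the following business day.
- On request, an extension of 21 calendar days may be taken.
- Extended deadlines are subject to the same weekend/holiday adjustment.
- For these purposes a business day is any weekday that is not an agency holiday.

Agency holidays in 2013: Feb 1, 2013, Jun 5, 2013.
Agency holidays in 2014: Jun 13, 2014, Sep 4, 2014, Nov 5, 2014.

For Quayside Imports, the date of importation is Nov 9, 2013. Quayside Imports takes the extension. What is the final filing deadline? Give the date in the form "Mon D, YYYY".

Mar 3, 2014

3 months from Nov 9, 2013 is Feb 9, 2014.
Feb 9, 2014 is a Sunday, so it moves to the next business day, Feb 10, 2014 (Monday).
Add the 21 calendar-day extension to Feb 10, 2014: Mar 3, 2014.
Mar 3, 2014 is a Monday and not a listed holiday, so it stands.
So the filing is due Mar 3, 2014.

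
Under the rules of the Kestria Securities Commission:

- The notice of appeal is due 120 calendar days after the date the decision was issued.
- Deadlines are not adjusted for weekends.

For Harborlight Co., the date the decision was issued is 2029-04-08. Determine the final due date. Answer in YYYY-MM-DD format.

From 2029-04-08, 120 calendar days later is 2029-08-06.
No adjustment is made for weekends or holidays, so 2029-08-06 stands.
Deadline: 2029-08-06.

2029-08-06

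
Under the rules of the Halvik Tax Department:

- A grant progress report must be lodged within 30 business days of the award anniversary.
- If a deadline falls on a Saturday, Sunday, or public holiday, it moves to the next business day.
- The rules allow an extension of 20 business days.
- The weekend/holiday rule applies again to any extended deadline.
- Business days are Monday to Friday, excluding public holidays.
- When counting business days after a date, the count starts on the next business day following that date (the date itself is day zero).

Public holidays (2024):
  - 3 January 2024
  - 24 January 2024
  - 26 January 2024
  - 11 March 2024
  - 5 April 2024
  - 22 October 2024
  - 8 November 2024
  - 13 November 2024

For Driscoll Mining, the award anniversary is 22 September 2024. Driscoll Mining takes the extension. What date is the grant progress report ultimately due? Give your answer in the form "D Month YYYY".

Starting the day after 22 September 2024 and counting 30 business days lands on 4 November 2024.
4 November 2024 falls on a Monday, which is a business day, so no adjustment is needed.
The 20-business-day extension runs from 4 November 2024 to 4 December 2024.
4 December 2024 is a Wednesday and not a listed holiday, so it stands.
So the filing is due 4 December 2024.

4 December 2024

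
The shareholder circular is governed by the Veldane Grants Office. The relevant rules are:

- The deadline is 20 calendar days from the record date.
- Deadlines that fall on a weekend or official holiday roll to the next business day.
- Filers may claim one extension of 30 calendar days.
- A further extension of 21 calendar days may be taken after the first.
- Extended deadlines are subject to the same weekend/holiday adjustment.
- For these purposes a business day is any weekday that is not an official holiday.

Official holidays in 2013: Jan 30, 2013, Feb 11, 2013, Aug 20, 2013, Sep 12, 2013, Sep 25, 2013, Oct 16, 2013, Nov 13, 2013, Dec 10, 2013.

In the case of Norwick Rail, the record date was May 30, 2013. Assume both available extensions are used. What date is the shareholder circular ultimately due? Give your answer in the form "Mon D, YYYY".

Aug 9, 2013

Trigger date May 30, 2013 + 20 calendar days = Jun 19, 2013.
Jun 19, 2013 (Wednesday) is already a business day.
Applying the 30-calendar-day extension: Jun 19, 2013 + 30 days = Jul 19, 2013.
Jul 19, 2013 is a Friday and not a listed holiday, so it stands.
Add the 21 calendar-day extension to Jul 19, 2013: Aug 9, 2013.
Aug 9, 2013 falls on a Friday, which is a business day, so no adjustment is needed.
Final deadline: Aug 9, 2013.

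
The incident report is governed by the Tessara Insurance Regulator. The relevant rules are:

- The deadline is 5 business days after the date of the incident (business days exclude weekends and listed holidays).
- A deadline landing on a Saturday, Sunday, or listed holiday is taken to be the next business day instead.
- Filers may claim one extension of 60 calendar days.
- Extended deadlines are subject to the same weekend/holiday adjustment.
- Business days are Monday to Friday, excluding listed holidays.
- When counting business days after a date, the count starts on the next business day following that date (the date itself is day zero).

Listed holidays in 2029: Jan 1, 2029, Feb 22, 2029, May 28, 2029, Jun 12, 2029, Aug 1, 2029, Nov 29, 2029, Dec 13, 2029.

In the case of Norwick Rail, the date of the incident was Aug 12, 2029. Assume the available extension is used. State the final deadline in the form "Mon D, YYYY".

5 business days after Aug 12, 2029, excluding weekends and holidays, is Aug 17, 2029.
Aug 17, 2029 (Friday) is already a business day.
Add the 60 calendar-day extension to Aug 17, 2029: Oct 16, 2029.
Oct 16, 2029 (Tuesday) is already a business day.
Deadline: Oct 16, 2029.

Oct 16, 2029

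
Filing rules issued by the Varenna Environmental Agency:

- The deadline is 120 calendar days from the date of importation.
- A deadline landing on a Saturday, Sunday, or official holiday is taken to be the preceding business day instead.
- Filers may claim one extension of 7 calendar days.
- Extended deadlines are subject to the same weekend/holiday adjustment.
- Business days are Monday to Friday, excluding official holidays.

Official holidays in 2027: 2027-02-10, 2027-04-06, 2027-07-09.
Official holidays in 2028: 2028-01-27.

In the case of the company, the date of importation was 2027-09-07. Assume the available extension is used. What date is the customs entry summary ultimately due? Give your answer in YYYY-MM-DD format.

From 2027-09-07, 120 calendar days later is 2028-01-05.
2028-01-05 (Wednesday) is already a business day.
The 7-calendar-day extension moves the deadline from 2028-01-05 to 2028-01-12.
2028-01-12 falls on a Wednesday, which is a business day, so no adjustment is needed.
So the filing is due 2028-01-12.

2028-01-12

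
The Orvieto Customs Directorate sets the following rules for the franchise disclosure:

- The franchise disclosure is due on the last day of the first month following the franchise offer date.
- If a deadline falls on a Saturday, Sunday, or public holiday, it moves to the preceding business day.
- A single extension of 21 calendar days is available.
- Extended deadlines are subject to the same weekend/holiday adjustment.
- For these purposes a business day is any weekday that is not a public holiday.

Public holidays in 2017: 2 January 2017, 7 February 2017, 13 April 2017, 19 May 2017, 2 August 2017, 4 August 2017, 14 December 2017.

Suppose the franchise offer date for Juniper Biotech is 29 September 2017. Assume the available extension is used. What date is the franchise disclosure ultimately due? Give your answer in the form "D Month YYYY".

1 month after 29 September 2017 falls in October 2017; the last day of that month is 31 October 2017.
Since 31 October 2017 is a Tuesday and not a holiday, the date is unchanged.
Applying the 21-calendar-day extension: 31 October 2017 + 21 days = 21 November 2017.
21 November 2017 falls on a Tuesday, which is a business day, so no adjustment is needed.
The final due date is 21 November 2017.

21 November 2017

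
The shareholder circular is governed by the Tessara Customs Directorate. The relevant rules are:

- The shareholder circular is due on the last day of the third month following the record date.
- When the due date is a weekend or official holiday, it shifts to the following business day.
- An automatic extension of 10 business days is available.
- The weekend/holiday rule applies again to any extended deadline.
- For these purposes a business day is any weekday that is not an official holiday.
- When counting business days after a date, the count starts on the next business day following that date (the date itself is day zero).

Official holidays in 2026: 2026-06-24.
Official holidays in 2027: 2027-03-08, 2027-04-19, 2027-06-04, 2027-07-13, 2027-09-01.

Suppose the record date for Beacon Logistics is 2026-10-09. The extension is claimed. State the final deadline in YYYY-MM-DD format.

The third month after 2026-10-09 is January 2027, whose last day is 2027-01-31.
2027-01-31 is a Sunday, so it moves to the next business day, 2027-02-01 (Monday).
Counting 10 further business days from 2027-02-01 reaches 2027-02-15.
2027-02-15 falls on a Monday, which is a business day, so no adjustment is needed.
Final deadline: 2027-02-15.

2027-02-15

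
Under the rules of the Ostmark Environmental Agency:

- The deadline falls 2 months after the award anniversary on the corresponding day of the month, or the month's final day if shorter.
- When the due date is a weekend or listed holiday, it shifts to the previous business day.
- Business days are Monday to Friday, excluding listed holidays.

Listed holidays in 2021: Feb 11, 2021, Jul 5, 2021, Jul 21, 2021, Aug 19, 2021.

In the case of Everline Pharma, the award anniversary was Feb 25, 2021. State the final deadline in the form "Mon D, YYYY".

Moving 2 months forward from Feb 25, 2021 on the corresponding day gives Apr 25, 2021.
Apr 25, 2021 falls on a Sunday. Rolling to the preceding business day gives Apr 23, 2021, a Friday.
So the filing is due Apr 23, 2021.

Apr 23, 2021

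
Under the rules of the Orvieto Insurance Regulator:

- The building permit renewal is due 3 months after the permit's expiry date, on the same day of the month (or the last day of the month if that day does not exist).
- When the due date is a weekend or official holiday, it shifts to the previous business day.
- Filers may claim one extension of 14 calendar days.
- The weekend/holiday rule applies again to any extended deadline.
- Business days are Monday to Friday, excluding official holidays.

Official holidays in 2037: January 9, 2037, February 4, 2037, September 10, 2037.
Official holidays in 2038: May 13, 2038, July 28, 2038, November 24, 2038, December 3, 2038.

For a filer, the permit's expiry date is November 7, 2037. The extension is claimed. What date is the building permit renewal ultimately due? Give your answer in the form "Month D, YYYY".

Moving 3 months forward from November 7, 2037 on the corresponding day gives February 7, 2038.
February 7, 2038 falls on a Sunday. Rolling to the preceding business day gives February 5, 2038, a Friday.
With the 14-day extension, February 5, 2038 becomes February 19, 2038.
Since February 19, 2038 is a Friday and not a holiday, the date is unchanged.
Deadline: February 19, 2038.

February 19, 2038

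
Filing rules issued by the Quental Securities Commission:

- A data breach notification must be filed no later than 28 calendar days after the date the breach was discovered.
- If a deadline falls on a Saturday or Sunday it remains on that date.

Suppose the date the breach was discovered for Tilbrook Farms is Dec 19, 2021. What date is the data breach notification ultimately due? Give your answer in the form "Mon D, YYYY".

28 calendar days after Dec 19, 2021 is Jan 16, 2022.
Jan 16, 2022 falls on a Sunday. The rules make no weekend/holiday allowance, so it remains Jan 16, 2022.
So the filing is due Jan 16, 2022.

Jan 16, 2022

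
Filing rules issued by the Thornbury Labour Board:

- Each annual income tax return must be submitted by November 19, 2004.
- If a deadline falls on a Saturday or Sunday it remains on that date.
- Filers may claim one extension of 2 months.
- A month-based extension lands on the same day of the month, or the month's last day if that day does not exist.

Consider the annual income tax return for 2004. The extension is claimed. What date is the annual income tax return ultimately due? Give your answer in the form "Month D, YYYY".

Start from the fixed due date, November 19, 2004.
No adjustment is made for weekends or holidays, so November 19, 2004 stands.
The 2 months extension carries November 19, 2004 to January 19, 2005.
No adjustment is made for weekends or holidays, so January 19, 2005 stands.
Final deadline: January 19, 2005.

January 19, 2005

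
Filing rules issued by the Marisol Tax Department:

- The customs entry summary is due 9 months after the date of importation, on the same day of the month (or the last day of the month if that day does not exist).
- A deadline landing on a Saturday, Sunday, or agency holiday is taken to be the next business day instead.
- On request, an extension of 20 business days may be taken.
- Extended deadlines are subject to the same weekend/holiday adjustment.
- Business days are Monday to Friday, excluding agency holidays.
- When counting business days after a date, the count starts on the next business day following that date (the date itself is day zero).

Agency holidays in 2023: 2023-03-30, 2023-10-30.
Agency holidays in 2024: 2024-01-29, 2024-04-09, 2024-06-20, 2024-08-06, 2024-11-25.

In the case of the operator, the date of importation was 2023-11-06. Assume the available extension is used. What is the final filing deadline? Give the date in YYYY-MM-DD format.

Moving 9 months forward from 2023-11-06 on the corresponding day gives 2024-08-06.
2024-08-06 falls on a listed holiday. Rolling to the next business day gives 2024-08-07, a Wednesday.
The 20-business-day extension runs from 2024-08-07 to 2024-09-04.
Since 2024-09-04 is a Wednesday and not a holiday, the date is unchanged.
So the filing is due 2024-09-04.

2024-09-04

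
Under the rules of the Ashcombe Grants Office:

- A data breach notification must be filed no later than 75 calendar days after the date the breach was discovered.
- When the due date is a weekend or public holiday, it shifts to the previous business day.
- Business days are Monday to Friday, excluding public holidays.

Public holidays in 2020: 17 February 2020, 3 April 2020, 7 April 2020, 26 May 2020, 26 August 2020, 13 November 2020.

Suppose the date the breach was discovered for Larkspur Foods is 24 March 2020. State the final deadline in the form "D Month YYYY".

Trigger date 24 March 2020 + 75 calendar days = 7 June 2020.
7 June 2020 is a Sunday; the preceding business day is 5 June 2020 (Friday).
Final deadline: 5 June 2020.

5 June 2020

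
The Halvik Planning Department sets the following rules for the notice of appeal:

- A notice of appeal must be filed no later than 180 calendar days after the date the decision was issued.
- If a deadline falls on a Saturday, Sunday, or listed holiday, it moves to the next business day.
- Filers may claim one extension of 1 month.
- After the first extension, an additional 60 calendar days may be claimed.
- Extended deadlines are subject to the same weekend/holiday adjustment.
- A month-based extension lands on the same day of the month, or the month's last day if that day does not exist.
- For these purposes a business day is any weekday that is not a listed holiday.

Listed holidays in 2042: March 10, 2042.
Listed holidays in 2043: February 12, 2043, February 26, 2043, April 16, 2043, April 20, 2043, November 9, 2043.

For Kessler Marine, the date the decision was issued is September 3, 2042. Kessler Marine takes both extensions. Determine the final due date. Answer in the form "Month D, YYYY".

Adding 180 calendar days to September 3, 2042 gives March 2, 2043.
March 2, 2043 is a Monday and not a listed holiday, so it stands.
Add 1 month to March 2, 2043: April 2, 2043.
April 2, 2043 (Thursday) is already a business day.
The 60-calendar-day extension moves the deadline from April 2, 2043 to June 1, 2043.
Since June 1, 2043 is a Monday and not a holiday, the date is unchanged.
The final due date is June 1, 2043.

June 1, 2043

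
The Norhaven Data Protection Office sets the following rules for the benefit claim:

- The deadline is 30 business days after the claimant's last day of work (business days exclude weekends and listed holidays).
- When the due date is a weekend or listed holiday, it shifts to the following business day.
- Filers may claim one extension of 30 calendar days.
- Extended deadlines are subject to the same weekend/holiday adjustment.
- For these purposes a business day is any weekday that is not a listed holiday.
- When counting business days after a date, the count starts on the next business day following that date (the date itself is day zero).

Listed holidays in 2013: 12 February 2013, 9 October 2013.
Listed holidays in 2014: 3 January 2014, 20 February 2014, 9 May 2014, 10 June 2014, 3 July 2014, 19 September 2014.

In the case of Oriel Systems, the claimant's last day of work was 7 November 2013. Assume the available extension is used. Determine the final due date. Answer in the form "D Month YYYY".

20 January 2014

Starting the day after 7 November 2013 and counting 30 business days lands on 19 December 2013.
Since 19 December 2013 is a Thursday and not a holiday, the date is unchanged.
The 30-calendar-day extension moves the deadline from 19 December 2013 to 18 January 2014.
Because 18 January 2014 is a Saturday, the deadline becomes 20 January 2014 (Monday).
So the filing is due 20 January 2014.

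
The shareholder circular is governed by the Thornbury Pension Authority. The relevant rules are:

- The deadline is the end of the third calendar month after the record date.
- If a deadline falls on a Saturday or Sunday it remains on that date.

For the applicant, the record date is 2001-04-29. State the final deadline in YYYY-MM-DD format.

The third month after 2001-04-29 is July 2001, whose last day is 2001-07-31.
No adjustment is made for weekends or holidays, so 2001-07-31 stands.
So the filing is due 2001-07-31.

2001-07-31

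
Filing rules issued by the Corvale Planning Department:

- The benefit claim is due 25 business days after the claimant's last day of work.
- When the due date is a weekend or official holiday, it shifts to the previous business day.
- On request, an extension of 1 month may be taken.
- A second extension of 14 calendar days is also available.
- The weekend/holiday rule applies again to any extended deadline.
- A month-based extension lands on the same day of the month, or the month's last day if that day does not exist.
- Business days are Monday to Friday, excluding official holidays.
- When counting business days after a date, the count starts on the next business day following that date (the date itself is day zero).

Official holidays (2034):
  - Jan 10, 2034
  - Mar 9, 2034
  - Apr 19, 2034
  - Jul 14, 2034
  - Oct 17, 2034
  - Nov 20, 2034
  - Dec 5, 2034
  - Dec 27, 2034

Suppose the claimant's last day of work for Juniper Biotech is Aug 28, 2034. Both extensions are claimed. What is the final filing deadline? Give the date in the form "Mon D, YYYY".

Starting the day after Aug 28, 2034 and counting 25 business days lands on Oct 2, 2034.
Oct 2, 2034 (Monday) is already a business day.
Add 1 month to Oct 2, 2034: Nov 2, 2034.
Nov 2, 2034 (Thursday) is already a business day.
Add the 14 calendar-day extension to Nov 2, 2034: Nov 16, 2034.
Since Nov 16, 2034 is a Thursday and not a holiday, the date is unchanged.
Deadline: Nov 16, 2034.

Nov 16, 2034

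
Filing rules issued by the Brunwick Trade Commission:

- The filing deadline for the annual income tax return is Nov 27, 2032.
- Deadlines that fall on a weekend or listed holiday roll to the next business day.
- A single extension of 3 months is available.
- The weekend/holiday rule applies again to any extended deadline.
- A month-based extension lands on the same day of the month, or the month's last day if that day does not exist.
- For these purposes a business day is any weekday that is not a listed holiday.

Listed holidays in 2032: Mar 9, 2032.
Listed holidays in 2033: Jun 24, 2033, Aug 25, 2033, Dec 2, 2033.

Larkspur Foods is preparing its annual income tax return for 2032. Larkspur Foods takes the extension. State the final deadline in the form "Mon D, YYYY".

The stated deadline is Nov 27, 2032.
Nov 27, 2032 is a Saturday; the next business day is Nov 29, 2032 (Monday).
The 3 months extension carries Nov 29, 2032 to Feb 28, 2033 (day 29 does not exist in February, so the month's last day is used).
Feb 28, 2033 falls on a Monday, which is a business day, so no adjustment is needed.
Final deadline: Feb 28, 2033.

Feb 28, 2033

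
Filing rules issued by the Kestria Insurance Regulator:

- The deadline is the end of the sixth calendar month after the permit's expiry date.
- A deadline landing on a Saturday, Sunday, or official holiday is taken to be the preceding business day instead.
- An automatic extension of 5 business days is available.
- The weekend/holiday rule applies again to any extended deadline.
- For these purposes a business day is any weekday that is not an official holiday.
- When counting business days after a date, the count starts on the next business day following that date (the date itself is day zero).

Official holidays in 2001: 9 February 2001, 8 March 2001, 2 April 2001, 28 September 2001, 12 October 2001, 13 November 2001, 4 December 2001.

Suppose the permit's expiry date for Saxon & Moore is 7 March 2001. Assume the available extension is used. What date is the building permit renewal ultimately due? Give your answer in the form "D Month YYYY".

5 October 2001

6 months after 7 March 2001 falls in September 2001; the last day of that month is 30 September 2001.
30 September 2001 is a Sunday, so it moves to the preceding business day, 27 September 2001 (Thursday).
Counting 5 further business days from 27 September 2001 reaches 5 October 2001.
5 October 2001 falls on a Friday, which is a business day, so no adjustment is needed.
So the filing is due 5 October 2001.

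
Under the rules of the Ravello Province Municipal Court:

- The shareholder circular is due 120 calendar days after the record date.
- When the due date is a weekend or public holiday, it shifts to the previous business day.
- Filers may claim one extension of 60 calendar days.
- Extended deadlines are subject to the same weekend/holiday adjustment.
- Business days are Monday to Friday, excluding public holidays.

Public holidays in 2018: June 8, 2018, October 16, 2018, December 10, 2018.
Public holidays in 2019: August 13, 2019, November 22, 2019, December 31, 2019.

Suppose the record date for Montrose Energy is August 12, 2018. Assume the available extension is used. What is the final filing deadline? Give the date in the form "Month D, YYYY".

Adding 120 calendar days to August 12, 2018 gives December 10, 2018.
December 10, 2018 is a listed holiday; the preceding business day is December 7, 2018 (Friday).
With the 60-day extension, December 7, 2018 becomes February 5, 2019.
Since February 5, 2019 is a Tuesday and not a holiday, the date is unchanged.
Deadline: February 5, 2019.

February 5, 2019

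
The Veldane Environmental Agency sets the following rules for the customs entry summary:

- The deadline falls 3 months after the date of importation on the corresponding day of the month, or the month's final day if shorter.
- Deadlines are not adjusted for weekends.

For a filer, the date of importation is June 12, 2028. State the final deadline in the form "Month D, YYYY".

3 months from June 12, 2028 is September 12, 2028.
September 12, 2028 falls on a Tuesday. The rules make no weekend/holiday allowance, so it remains September 12, 2028.
Final deadline: September 12, 2028.

September 12, 2028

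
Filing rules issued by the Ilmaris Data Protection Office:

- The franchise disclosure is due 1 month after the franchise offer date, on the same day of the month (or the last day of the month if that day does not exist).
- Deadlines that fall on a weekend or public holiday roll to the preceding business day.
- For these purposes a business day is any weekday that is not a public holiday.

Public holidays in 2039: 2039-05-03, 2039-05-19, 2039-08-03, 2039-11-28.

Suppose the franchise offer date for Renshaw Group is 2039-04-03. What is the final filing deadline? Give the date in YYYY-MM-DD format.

2039-05-02

1 month from 2039-04-03 is 2039-05-03.
Because 2039-05-03 is a listed holiday, the deadline becomes 2039-05-02 (Monday).
So the filing is due 2039-05-02.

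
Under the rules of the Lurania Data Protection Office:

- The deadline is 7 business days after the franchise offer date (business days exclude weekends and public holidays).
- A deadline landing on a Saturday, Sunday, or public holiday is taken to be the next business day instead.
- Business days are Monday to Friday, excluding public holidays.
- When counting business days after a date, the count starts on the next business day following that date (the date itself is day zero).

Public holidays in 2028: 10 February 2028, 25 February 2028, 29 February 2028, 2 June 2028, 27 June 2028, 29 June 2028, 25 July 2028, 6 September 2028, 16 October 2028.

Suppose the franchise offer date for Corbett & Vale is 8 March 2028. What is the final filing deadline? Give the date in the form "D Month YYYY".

17 March 2028

Starting the day after 8 March 2028 and counting 7 business days lands on 17 March 2028.
17 March 2028 is a Friday and not a listed holiday, so it stands.
The final due date is 17 March 2028.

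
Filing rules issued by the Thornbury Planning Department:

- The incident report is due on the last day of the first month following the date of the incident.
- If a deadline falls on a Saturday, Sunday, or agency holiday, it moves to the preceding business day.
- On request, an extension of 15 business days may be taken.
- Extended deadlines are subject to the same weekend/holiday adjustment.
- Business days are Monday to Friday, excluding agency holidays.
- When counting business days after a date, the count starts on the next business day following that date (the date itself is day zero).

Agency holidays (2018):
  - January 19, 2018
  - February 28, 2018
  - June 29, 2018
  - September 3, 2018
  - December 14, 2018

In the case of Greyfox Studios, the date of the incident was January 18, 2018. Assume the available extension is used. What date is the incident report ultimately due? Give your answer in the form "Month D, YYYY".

1 month after January 18, 2018 is February 2018; that month ends on February 28, 2018.
February 28, 2018 is a listed holiday, so it moves to the preceding business day, February 27, 2018 (Tuesday).
Counting 15 further business days from February 27, 2018 reaches March 21, 2018.
March 21, 2018 (Wednesday) is already a business day.
Final deadline: March 21, 2018.

March 21, 2018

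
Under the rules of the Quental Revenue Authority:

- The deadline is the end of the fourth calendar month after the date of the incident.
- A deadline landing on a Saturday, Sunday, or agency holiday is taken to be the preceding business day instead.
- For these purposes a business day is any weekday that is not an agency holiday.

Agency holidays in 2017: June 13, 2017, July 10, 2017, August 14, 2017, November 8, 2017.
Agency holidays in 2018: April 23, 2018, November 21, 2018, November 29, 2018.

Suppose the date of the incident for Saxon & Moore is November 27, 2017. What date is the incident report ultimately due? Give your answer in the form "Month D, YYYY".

March 30, 2018

4 months after November 27, 2017 falls in March 2018; the last day of that month is March 31, 2018.
Because March 31, 2018 is a Saturday, the deadline becomes March 30, 2018 (Friday).
Final deadline: March 30, 2018.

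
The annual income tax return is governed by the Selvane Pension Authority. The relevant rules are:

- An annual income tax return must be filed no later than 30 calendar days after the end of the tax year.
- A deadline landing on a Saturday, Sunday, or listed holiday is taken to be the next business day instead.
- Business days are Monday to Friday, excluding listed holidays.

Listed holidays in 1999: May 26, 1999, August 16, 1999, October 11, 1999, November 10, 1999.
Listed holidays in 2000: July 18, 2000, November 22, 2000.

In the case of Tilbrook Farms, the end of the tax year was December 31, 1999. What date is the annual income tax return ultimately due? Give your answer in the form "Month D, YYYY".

Trigger date December 31, 1999 + 30 calendar days = January 30, 2000.
January 30, 2000 is a Sunday; the next business day is January 31, 2000 (Monday).
The final due date is January 31, 2000.

January 31, 2000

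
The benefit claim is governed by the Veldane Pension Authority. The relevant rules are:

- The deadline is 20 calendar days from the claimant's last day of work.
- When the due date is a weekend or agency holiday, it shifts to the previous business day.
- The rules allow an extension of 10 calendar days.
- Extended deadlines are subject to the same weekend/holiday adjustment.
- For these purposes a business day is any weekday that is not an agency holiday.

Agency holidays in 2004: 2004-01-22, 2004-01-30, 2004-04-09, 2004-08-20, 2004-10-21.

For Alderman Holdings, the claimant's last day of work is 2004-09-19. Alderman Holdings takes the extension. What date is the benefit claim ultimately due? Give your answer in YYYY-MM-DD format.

2004-10-18

Adding 20 calendar days to 2004-09-19 gives 2004-10-09.
2004-10-09 falls on a Saturday. Rolling to the preceding business day gives 2004-10-08, a Friday.
Applying the 10-calendar-day extension: 2004-10-08 + 10 days = 2004-10-18.
2004-10-18 (Monday) is already a business day.
Deadline: 2004-10-18.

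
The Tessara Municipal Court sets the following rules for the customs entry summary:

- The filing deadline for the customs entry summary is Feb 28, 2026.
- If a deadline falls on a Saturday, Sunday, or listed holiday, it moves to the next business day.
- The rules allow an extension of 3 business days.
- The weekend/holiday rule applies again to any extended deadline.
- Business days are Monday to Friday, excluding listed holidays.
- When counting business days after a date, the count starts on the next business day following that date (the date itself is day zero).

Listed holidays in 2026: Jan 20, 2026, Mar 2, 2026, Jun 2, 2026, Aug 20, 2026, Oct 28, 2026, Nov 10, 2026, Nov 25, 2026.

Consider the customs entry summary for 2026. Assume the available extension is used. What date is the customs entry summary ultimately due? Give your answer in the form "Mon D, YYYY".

Start from the fixed due date, Feb 28, 2026.
Feb 28, 2026 is a Saturday; the next business day is Mar 3, 2026 (Tuesday).
Counting 3 further business days from Mar 3, 2026 reaches Mar 6, 2026.
Mar 6, 2026 falls on a Friday, which is a business day, so no adjustment is needed.
Deadline: Mar 6, 2026.

Mar 6, 2026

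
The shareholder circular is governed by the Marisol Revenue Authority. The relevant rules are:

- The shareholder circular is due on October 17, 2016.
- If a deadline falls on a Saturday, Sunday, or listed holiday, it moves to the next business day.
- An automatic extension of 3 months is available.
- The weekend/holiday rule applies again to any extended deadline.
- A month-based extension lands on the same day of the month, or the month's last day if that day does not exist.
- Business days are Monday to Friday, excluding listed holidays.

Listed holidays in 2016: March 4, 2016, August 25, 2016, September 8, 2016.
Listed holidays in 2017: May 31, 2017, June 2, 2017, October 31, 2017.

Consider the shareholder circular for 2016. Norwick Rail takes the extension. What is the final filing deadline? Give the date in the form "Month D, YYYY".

Start from the fixed due date, October 17, 2016.
Since October 17, 2016 is a Monday and not a holiday, the date is unchanged.
Applying the 3 months extension: 3 months after October 17, 2016 is January 17, 2017.
January 17, 2017 is a Tuesday and not a listed holiday, so it stands.
Final deadline: January 17, 2017.

January 17, 2017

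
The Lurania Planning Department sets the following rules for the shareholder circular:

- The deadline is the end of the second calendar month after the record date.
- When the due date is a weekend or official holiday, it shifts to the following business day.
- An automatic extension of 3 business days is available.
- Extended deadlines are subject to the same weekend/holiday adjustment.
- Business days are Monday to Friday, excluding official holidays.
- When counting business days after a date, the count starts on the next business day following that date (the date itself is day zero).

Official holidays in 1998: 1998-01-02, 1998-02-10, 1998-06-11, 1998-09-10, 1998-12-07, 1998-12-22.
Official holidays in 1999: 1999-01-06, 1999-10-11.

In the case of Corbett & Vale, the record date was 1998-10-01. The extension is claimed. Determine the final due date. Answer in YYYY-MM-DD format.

The second month after 1998-10-01 is December 1998, whose last day is 1998-12-31.
1998-12-31 falls on a Thursday, which is a business day, so no adjustment is needed.
Applying the 3-business-day extension: 3 business days after 1998-12-31 is 1999-01-05.
Since 1999-01-05 is a Tuesday and not a holiday, the date is unchanged.
The final due date is 1999-01-05.

1999-01-05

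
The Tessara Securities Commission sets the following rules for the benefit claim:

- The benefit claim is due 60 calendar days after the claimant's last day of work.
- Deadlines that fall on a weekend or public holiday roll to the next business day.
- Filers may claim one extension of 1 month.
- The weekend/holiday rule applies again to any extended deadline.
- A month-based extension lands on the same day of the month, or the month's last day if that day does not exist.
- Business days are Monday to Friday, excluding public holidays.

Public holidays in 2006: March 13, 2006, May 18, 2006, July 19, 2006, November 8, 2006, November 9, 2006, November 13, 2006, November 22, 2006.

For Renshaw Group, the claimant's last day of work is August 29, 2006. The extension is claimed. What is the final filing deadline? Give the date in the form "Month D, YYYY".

November 30, 2006

Trigger date August 29, 2006 + 60 calendar days = October 28, 2006.
Because October 28, 2006 is a Saturday, the deadline becomes October 30, 2006 (Monday).
The 1 month extension carries October 30, 2006 to November 30, 2006.
November 30, 2006 falls on a Thursday, which is a business day, so no adjustment is needed.
Deadline: November 30, 2006.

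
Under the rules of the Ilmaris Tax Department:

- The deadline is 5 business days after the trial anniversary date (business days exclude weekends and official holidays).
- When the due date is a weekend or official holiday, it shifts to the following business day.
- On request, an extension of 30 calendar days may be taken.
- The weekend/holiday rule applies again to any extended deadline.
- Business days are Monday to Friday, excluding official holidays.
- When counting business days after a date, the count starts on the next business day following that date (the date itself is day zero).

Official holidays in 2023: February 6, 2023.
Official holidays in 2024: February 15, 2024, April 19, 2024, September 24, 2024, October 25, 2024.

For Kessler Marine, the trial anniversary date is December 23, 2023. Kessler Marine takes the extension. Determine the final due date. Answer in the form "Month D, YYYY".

5 business days after December 23, 2023, excluding weekends and holidays, is December 29, 2023.
December 29, 2023 (Friday) is already a business day.
Add the 30 calendar-day extension to December 29, 2023: January 28, 2024.
January 28, 2024 is a Sunday; the next business day is January 29, 2024 (Monday).
The final due date is January 29, 2024.

January 29, 2024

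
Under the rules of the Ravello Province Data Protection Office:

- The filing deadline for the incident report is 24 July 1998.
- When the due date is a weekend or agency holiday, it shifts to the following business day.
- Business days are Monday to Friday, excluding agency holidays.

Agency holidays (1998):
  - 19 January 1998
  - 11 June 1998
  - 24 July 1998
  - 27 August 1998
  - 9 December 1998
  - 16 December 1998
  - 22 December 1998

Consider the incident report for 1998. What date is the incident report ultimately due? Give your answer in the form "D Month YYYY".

The stated deadline is 24 July 1998.
24 July 1998 falls on a listed holiday. Rolling to the next business day gives 27 July 1998, a Monday.
Final deadline: 27 July 1998.

27 July 1998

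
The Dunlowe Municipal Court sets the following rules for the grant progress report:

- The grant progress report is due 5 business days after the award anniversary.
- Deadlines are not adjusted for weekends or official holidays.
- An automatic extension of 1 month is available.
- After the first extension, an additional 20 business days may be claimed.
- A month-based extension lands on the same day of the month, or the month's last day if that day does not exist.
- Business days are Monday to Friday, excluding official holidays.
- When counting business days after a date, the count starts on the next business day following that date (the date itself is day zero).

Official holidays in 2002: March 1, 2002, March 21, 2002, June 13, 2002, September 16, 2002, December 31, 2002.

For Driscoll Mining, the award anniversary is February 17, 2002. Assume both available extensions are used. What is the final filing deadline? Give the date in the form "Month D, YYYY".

April 19, 2002

Starting the day after February 17, 2002 and counting 5 business days lands on February 22, 2002.
No adjustment is made for weekends or holidays, so February 22, 2002 stands.
Add 1 month to February 22, 2002: March 22, 2002.
No adjustment is made for weekends or holidays, so March 22, 2002 stands.
The 20-business-day extension runs from March 22, 2002 to April 19, 2002.
April 19, 2002 is a Friday; no weekend or holiday adjustment applies.
So the filing is due April 19, 2002.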